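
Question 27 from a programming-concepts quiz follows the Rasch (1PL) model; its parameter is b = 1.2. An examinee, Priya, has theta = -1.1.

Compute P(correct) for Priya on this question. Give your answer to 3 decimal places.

0.091

P(theta) = 1 / (1 + exp(−(theta − b)))
Exponent: (-1.1 − 1.2) = -2.3000
1/(1 + e^{2.3000}) = 0.0911
P = 0.0911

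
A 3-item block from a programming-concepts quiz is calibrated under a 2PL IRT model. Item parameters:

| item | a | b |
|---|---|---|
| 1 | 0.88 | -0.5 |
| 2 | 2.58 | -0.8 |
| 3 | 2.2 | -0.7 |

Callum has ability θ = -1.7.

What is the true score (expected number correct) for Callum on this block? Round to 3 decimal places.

P(θ) = 1 / (1 + exp(−a(θ − b)))
P_1 = 1/(1+e^{1.0560}) = 0.2581
P_2 = 1/(1+e^{2.3220}) = 0.0893
P_3 = 1/(1+e^{2.2000}) = 0.0998
E[score] = 0.2581 + 0.0893 + 0.0998 = 0.4471

0.447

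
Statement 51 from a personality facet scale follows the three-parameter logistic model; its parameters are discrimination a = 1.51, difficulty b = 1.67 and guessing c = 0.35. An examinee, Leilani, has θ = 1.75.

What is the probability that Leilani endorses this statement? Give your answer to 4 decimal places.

P(θ) = c + (1 − c) · 1 / (1 + exp(−a(θ − b)))
Exponent: 1.51 × (1.75 − 1.67) = 0.1208
1/(1 + e^{-0.1208}) = 0.5302
P = 0.35 + 0.65 × 0.5302 = 0.6946

0.6946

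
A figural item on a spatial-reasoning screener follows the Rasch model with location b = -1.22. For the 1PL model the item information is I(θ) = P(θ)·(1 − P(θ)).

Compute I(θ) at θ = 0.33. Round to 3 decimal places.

0.144

P = 1/(1+e^{-1.5500}) = 0.8249
P(1−P) = 0.8249 × 0.1751 = 0.1444
I = P(1−P) = 0.14443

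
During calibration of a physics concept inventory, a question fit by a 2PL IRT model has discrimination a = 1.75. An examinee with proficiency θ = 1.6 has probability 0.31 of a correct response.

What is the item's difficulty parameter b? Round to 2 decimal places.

P(θ) = 1 / (1 + exp(−a(θ − b)))
logit(0.31) = ln(0.31/0.69) = -0.8001
b = θ − logit/(a) = 1.6 − (-0.8001)/1.7500 = 2.0572

2.06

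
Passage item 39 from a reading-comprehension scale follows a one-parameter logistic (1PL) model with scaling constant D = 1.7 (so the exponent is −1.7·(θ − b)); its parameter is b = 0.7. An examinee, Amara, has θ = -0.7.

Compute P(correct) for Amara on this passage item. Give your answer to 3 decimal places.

P(θ) = 1 / (1 + exp(−D·(θ − b)))
Exponent: 1.7 × (-0.7 − 0.7) = -2.3800
1/(1 + e^{2.3800}) = 0.0847
P = 0.0847

0.085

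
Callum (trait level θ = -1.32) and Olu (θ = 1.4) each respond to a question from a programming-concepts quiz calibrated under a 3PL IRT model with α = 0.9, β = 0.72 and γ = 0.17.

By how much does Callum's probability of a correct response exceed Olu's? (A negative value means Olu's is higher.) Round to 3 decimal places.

P(θ) = γ + (1 − γ) · 1 / (1 + exp(−α(θ − β)))
P(Callum) = 0.2841  [exponent -1.8360]
P(Olu) = 0.7082  [exponent 0.6120]
Difference = 0.2841 − 0.7082 = -0.4240

-0.424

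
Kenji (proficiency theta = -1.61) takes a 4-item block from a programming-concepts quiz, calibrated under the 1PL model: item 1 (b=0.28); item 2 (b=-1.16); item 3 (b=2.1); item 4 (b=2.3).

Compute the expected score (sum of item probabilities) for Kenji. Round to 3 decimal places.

0.564

P(theta) = 1 / (1 + exp(−(theta − b)))
P_1 = 1/(1+e^{1.8900}) = 0.1312
P_2 = 1/(1+e^{0.4500}) = 0.3894
P_3 = 1/(1+e^{3.7100}) = 0.0239
P_4 = 1/(1+e^{3.9100}) = 0.0196
E[score] = 0.1312 + 0.3894 + 0.0239 + 0.0196 = 0.5641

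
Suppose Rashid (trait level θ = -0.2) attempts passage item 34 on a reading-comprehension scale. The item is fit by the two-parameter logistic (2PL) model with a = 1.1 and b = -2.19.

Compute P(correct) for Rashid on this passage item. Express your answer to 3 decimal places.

P(θ) = 1 / (1 + exp(−a(θ − b)))
Exponent: 1.1 × (-0.2 − (-2.19)) = 2.1890
1/(1 + e^{-2.1890}) = 0.8993

0.899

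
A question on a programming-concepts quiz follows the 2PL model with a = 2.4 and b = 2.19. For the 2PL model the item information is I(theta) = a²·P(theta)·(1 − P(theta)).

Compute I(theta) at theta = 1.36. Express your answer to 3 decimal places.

P = 1/(1+e^{1.9920}) = 0.1200
P(1−P) = 0.1200 × 0.8800 = 0.1056
I = a² × P(1−P) = 2.4² × 0.1056 = 0.60845

0.608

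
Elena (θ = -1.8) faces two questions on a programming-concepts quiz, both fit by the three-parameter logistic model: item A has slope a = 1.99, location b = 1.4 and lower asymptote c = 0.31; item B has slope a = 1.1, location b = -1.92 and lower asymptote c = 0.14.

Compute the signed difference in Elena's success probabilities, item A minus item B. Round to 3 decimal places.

P(θ) = c + (1 − c) · 1 / (1 + exp(−a(θ − b)))
P_A = 0.3112
P_B = 0.5983
P_A − P_B = -0.2872

-0.287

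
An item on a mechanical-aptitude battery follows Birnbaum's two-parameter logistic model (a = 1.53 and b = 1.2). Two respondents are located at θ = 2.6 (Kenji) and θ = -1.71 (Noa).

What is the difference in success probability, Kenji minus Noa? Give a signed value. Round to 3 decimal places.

P(θ) = 1 / (1 + exp(−a(θ − b)))
P(Kenji) = 0.8949  [exponent 2.1420]
P(Noa) = 0.0115  [exponent -4.4523]
Difference = 0.8949 − 0.0115 = 0.8834

0.883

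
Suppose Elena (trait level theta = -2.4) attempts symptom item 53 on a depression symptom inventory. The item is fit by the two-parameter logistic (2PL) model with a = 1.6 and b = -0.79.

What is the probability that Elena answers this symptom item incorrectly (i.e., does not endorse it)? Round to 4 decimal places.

P(theta) = 1 / (1 + exp(−a(theta − b)))
Exponent: 1.6 × (-2.4 − (-0.79)) = -2.5760
1/(1 + e^{2.5760}) = 0.0707
P(incorrect) = 1 − 0.0707 = 0.9293

0.9293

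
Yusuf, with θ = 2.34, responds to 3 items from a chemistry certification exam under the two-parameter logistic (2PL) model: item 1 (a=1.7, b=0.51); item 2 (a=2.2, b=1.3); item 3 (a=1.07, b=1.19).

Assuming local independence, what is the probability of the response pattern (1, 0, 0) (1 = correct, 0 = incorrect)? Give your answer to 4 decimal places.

P(θ) = 1 / (1 + exp(−a(θ − b)))
P_1 = 1/(1+e^{-3.1110}) = 0.9573
P_2 = 1/(1+e^{-2.2880}) = 0.9079
P_3 = 1/(1+e^{-1.2305}) = 0.7739
L = P_1 × (1−P_2) × (1−P_3) = 0.9573 × 0.0921 × 0.2261 = 0.01994

0.0199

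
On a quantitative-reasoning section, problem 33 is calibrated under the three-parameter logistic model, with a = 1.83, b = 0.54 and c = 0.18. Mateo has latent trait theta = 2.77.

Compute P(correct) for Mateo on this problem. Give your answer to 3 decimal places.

0.986

P(theta) = c + (1 − c) · 1 / (1 + exp(−a(theta − b)))
Exponent: 1.83 × (2.77 − 0.54) = 4.0809
1/(1 + e^{-4.0809}) = 0.9834
P = 0.18 + 0.82 × 0.9834 = 0.9864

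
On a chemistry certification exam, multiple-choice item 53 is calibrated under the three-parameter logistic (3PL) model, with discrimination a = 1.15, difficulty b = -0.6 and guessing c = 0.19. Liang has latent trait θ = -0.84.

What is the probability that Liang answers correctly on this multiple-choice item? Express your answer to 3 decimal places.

0.539

P(θ) = c + (1 − c) · 1 / (1 + exp(−a(θ − b)))
Exponent: 1.15 × (-0.84 − (-0.6)) = -0.2760
1/(1 + e^{0.2760}) = 0.4314
P = 0.19 + 0.81 × 0.4314 = 0.5395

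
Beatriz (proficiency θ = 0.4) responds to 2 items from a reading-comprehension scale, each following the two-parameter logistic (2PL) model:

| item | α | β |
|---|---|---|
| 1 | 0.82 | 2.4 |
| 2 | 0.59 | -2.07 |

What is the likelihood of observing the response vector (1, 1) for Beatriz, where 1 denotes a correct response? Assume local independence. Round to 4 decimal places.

P(θ) = 1 / (1 + exp(−α(θ − β)))
P_1 = 1/(1+e^{1.6400}) = 0.1625
P_2 = 1/(1+e^{-1.4573}) = 0.8111
L = P_1 × P_2 = 0.1625 × 0.8111 = 0.13178

0.1318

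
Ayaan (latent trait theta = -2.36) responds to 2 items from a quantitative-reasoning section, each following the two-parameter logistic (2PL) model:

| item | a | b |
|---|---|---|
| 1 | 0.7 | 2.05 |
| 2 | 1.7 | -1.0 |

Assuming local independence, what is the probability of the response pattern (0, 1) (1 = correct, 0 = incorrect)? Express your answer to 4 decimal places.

0.0862

P(theta) = 1 / (1 + exp(−a(theta − b)))
P_1 = 1/(1+e^{3.0870}) = 0.0436
P_2 = 1/(1+e^{2.3120}) = 0.0901
L = (1−P_1) × P_2 = 0.9564 × 0.0901 = 0.08620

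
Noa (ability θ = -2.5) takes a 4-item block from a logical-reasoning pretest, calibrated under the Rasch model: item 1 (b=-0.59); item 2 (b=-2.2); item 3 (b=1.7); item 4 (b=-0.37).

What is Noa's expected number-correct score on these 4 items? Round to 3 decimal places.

0.676

P(θ) = 1 / (1 + exp(−(θ − b)))
P_1 = 1/(1+e^{1.9100}) = 0.1290
P_2 = 1/(1+e^{0.3000}) = 0.4256
P_3 = 1/(1+e^{4.2000}) = 0.0148
P_4 = 1/(1+e^{2.1300}) = 0.1062
E[score] = 0.1290 + 0.4256 + 0.0148 + 0.1062 = 0.6755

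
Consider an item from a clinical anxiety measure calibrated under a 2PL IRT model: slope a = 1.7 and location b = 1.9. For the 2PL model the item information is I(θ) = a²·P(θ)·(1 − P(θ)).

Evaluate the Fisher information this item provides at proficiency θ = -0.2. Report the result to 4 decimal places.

P = 1/(1+e^{3.5700}) = 0.0274
P(1−P) = 0.0274 × 0.9726 = 0.0266
I = a² × P(1−P) = 1.7² × 0.0266 = 0.07697

0.0770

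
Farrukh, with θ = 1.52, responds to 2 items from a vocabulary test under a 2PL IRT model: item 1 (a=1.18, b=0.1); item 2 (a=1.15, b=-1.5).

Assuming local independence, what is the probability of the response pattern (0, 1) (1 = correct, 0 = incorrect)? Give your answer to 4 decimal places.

P(θ) = 1 / (1 + exp(−a(θ − b)))
P_1 = 1/(1+e^{-1.6756}) = 0.8423
P_2 = 1/(1+e^{-3.4730}) = 0.9699
L = (1−P_1) × P_2 = 0.1577 × 0.9699 = 0.15293

0.1529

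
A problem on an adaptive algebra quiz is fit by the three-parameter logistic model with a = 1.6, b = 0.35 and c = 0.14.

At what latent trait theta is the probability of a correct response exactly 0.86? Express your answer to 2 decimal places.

1.37

P(theta) = c + (1 − c) · 1 / (1 + exp(−a(theta − b)))
Remove guessing floor: (0.86 − 0.14)/(1 − 0.14) = 0.8372
logit = ln(0.8372/0.1628) = 1.6376
theta = b + logit/(a) = 0.35 + 1.6376/1.6000 = 1.3735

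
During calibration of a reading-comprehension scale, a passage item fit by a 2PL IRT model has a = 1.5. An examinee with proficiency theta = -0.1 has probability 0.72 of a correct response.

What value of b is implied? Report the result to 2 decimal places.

P(theta) = 1 / (1 + exp(−a(theta − b)))
logit(0.72) = ln(0.72/0.28) = 0.9445
b = theta − logit/(a) = -0.1 − 0.9445/1.5000 = -0.7296

-0.73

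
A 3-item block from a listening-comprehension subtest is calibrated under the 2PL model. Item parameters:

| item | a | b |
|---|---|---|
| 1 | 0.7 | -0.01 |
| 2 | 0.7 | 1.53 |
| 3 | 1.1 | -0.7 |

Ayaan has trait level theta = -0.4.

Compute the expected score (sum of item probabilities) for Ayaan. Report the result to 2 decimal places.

1.22

P(theta) = 1 / (1 + exp(−a(theta − b)))
P_1 = 1/(1+e^{0.2730}) = 0.4322
P_2 = 1/(1+e^{1.3510}) = 0.2057
P_3 = 1/(1+e^{-0.3300}) = 0.5818
E[score] = 0.4322 + 0.2057 + 0.5818 = 1.2196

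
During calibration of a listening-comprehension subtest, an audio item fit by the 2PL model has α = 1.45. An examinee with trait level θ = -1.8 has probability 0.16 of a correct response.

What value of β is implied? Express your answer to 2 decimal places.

P(θ) = 1 / (1 + exp(−α(θ − β)))
logit(0.16) = ln(0.16/0.84) = -1.6582
β = θ − logit/(α) = -1.8 − (-1.6582)/1.4500 = -0.6564

-0.66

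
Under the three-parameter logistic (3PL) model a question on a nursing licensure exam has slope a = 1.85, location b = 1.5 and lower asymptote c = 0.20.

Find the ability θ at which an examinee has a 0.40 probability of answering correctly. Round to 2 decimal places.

0.91

P(θ) = c + (1 − c) · 1 / (1 + exp(−a(θ − b)))
Remove guessing floor: (0.40 − 0.20)/(1 − 0.20) = 0.2500
logit = ln(0.2500/0.7500) = -1.0986
θ = b + logit/(a) = 1.5 + (-1.0986)/1.8500 = 0.9062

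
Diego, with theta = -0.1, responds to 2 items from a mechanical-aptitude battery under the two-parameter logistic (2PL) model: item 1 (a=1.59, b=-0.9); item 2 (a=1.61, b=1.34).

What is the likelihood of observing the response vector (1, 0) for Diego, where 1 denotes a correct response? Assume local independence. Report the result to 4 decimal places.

0.7111

P(theta) = 1 / (1 + exp(−a(theta − b)))
P_1 = 1/(1+e^{-1.2720}) = 0.7811
P_2 = 1/(1+e^{2.3184}) = 0.0896
L = P_1 × (1−P_2) = 0.7811 × 0.9104 = 0.71109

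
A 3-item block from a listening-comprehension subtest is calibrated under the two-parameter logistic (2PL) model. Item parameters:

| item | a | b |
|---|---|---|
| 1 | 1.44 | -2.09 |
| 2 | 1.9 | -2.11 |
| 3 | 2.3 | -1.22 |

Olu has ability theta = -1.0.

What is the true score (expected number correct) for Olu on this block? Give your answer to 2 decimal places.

P(theta) = 1 / (1 + exp(−a(theta − b)))
P_1 = 1/(1+e^{-1.5696}) = 0.8277
P_2 = 1/(1+e^{-2.1090}) = 0.8918
P_3 = 1/(1+e^{-0.5060}) = 0.6239
E[score] = 0.8277 + 0.8918 + 0.6239 = 2.3434

2.34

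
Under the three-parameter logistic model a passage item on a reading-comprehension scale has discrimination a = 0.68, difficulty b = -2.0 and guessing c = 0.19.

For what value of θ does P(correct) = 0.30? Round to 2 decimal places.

P(θ) = c + (1 − c) · 1 / (1 + exp(−a(θ − b)))
Remove guessing floor: (0.30 − 0.19)/(1 − 0.19) = 0.1358
logit = ln(0.1358/0.8642) = -1.8506
θ = b + logit/(a) = -2.0 + (-1.8506)/0.6800 = -4.7215

-4.72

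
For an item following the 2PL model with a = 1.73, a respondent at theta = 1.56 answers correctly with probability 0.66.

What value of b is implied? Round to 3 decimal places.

1.177

P(theta) = 1 / (1 + exp(−a(theta − b)))
logit(0.66) = ln(0.66/0.34) = 0.6633
b = theta − logit/(a) = 1.56 − 0.6633/1.7300 = 1.1766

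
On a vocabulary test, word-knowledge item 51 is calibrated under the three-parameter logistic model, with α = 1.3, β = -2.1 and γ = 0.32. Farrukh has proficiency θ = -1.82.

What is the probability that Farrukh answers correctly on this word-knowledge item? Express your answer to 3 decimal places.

0.721

P(θ) = γ + (1 − γ) · 1 / (1 + exp(−α(θ − β)))
Exponent: 1.3 × (-1.82 − (-2.1)) = 0.3640
1/(1 + e^{-0.3640}) = 0.5900
P = 0.32 + 0.68 × 0.5900 = 0.7212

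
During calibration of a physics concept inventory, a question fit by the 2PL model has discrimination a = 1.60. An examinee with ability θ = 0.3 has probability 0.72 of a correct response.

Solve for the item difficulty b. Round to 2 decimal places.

-0.29

P(θ) = 1 / (1 + exp(−a(θ − b)))
logit(0.72) = ln(0.72/0.28) = 0.9445
b = θ − logit/(a) = 0.3 − 0.9445/1.6000 = -0.2903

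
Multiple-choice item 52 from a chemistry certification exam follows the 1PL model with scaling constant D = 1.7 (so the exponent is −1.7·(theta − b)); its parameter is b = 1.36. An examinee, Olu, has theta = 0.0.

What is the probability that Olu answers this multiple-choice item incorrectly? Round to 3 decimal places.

0.910

P(theta) = 1 / (1 + exp(−D·(theta − b)))
Exponent: 1.7 × (0.0 − 1.36) = -2.3120
1/(1 + e^{2.3120}) = 0.0901
P = 0.0901
P(incorrect) = 1 − 0.0901 = 0.9099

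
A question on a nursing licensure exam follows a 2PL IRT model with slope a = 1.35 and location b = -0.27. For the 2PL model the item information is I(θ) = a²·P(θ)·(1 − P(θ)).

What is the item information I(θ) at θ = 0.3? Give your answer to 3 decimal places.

P = 1/(1+e^{-0.7695}) = 0.6834
P(1−P) = 0.6834 × 0.3166 = 0.2164
I = a² × P(1−P) = 1.35² × 0.2164 = 0.39432

0.394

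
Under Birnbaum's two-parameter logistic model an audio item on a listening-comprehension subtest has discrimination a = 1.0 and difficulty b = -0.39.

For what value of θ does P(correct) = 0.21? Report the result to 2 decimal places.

P(θ) = 1 / (1 + exp(−a(θ − b)))
logit = ln(0.2100/0.7900) = -1.3249
θ = b + logit/(a) = -0.39 + (-1.3249)/1.0000 = -1.7149

-1.71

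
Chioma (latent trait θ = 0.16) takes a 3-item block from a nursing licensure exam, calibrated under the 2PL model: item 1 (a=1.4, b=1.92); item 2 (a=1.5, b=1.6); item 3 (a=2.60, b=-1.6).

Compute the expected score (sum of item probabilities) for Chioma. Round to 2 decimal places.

1.17

P(θ) = 1 / (1 + exp(−a(θ − b)))
P_1 = 1/(1+e^{2.4640}) = 0.0784
P_2 = 1/(1+e^{2.1600}) = 0.1034
P_3 = 1/(1+e^{-4.5760}) = 0.9898
E[score] = 0.0784 + 0.1034 + 0.9898 = 1.1716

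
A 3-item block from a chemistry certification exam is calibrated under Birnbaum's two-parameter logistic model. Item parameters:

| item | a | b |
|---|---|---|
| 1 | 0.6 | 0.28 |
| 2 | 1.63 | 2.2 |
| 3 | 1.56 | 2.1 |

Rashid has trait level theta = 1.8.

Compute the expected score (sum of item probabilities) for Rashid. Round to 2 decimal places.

P(theta) = 1 / (1 + exp(−a(theta − b)))
P_1 = 1/(1+e^{-0.9120}) = 0.7134
P_2 = 1/(1+e^{0.6520}) = 0.3425
P_3 = 1/(1+e^{0.4680}) = 0.3851
E[score] = 0.7134 + 0.3425 + 0.3851 = 1.4410

1.44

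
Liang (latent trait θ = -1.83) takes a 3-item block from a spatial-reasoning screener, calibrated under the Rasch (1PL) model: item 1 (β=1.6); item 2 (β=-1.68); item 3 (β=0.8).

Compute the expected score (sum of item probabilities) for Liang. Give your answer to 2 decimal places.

P(θ) = 1 / (1 + exp(−(θ − β)))
P_1 = 1/(1+e^{3.4300}) = 0.0314
P_2 = 1/(1+e^{0.1500}) = 0.4626
P_3 = 1/(1+e^{2.6300}) = 0.0672
E[score] = 0.0314 + 0.4626 + 0.0672 = 0.5612

0.56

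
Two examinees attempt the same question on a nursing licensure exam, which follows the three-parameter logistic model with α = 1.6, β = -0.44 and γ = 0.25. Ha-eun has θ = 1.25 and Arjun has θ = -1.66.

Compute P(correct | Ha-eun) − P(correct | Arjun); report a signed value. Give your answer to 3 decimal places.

0.610

P(θ) = γ + (1 − γ) · 1 / (1 + exp(−α(θ − β)))
P(Ha-eun) = 0.9529  [exponent 2.7040]
P(Arjun) = 0.3433  [exponent -1.9520]
Difference = 0.9529 − 0.3433 = 0.6097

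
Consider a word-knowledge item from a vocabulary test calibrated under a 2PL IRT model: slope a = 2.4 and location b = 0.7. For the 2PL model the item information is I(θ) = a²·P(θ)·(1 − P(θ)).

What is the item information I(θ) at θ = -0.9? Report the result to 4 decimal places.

P = 1/(1+e^{3.8400}) = 0.0210
P(1−P) = 0.0210 × 0.9790 = 0.0206
I = a² × P(1−P) = 2.4² × 0.0206 = 0.11865

0.1186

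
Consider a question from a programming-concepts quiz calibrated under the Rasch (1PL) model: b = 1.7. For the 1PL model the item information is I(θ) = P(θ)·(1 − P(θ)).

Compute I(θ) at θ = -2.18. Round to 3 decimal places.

0.020

P = 1/(1+e^{3.8800}) = 0.0202
P(1−P) = 0.0202 × 0.9798 = 0.0198
I = P(1−P) = 0.01982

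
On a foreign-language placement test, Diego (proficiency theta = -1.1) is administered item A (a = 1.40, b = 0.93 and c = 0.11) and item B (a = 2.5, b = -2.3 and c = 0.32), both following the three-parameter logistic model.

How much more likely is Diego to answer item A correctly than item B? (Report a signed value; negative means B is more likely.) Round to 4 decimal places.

P(theta) = c + (1 − c) · 1 / (1 + exp(−a(theta − b)))
P_A = 0.1590
P_B = 0.9678
P_A − P_B = -0.8087

-0.8087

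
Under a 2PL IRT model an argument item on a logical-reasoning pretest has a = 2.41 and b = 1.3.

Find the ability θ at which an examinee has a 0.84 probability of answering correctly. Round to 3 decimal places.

P(θ) = 1 / (1 + exp(−a(θ − b)))
logit = ln(0.8400/0.1600) = 1.6582
θ = b + logit/(a) = 1.3 + 1.6582/2.4100 = 1.9881

1.988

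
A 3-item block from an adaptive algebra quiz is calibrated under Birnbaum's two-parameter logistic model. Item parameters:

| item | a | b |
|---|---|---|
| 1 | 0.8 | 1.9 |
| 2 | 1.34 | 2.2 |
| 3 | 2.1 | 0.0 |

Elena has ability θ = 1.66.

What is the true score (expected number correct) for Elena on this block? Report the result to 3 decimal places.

1.749

P(θ) = 1 / (1 + exp(−a(θ − b)))
P_1 = 1/(1+e^{0.1920}) = 0.4521
P_2 = 1/(1+e^{0.7236}) = 0.3266
P_3 = 1/(1+e^{-3.4860}) = 0.9703
E[score] = 0.4521 + 0.3266 + 0.9703 = 1.7490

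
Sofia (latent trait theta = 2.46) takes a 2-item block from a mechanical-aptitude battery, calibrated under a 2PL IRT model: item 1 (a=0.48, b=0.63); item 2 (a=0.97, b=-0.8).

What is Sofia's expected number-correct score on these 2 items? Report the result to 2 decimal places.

1.67

P(theta) = 1 / (1 + exp(−a(theta − b)))
P_1 = 1/(1+e^{-0.8784}) = 0.7065
P_2 = 1/(1+e^{-3.1622}) = 0.9594
E[score] = 0.7065 + 0.9594 = 1.6659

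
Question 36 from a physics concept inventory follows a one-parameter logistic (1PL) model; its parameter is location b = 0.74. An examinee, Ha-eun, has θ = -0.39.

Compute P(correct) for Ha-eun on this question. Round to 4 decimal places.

P(θ) = 1 / (1 + exp(−(θ − b)))
Exponent: (-0.39 − 0.74) = -1.1300
1/(1 + e^{1.1300}) = 0.2442
P = 0.2442

0.2442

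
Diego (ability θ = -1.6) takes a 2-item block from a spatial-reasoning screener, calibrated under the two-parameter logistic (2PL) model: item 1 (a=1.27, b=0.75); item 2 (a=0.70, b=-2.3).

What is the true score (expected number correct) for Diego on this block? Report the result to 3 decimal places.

P(θ) = 1 / (1 + exp(−a(θ − b)))
P_1 = 1/(1+e^{2.9845}) = 0.0481
P_2 = 1/(1+e^{-0.4900}) = 0.6201
E[score] = 0.0481 + 0.6201 = 0.6682

0.668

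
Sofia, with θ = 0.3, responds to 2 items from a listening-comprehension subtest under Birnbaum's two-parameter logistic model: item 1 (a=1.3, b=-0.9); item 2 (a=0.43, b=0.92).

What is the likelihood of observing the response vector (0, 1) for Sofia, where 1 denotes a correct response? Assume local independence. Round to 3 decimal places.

P(θ) = 1 / (1 + exp(−a(θ − b)))
P_1 = 1/(1+e^{-1.5600}) = 0.8264
P_2 = 1/(1+e^{0.2666}) = 0.4337
L = (1−P_1) × P_2 = 0.1736 × 0.4337 = 0.07532

0.075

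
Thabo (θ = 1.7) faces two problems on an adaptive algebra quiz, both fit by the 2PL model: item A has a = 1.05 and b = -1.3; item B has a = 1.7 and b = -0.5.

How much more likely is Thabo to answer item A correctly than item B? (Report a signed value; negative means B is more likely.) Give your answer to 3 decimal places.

P(θ) = 1 / (1 + exp(−a(θ − b)))
P_A = 0.9589
P_B = 0.9768
P_A − P_B = -0.0179

-0.018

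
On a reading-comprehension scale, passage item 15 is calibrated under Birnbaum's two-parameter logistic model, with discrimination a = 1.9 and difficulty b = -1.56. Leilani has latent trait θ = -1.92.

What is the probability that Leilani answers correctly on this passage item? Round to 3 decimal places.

P(θ) = 1 / (1 + exp(−a(θ − b)))
Exponent: 1.9 × (-1.92 − (-1.56)) = -0.6840
1/(1 + e^{0.6840}) = 0.3354

0.335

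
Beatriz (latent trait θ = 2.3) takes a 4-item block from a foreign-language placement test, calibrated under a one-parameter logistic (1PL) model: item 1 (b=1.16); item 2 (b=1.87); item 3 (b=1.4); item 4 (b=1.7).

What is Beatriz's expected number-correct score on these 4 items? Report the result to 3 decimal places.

2.720

P(θ) = 1 / (1 + exp(−(θ − b)))
P_1 = 1/(1+e^{-1.1400}) = 0.7577
P_2 = 1/(1+e^{-0.4300}) = 0.6059
P_3 = 1/(1+e^{-0.9000}) = 0.7109
P_4 = 1/(1+e^{-0.6000}) = 0.6457
E[score] = 0.7577 + 0.6059 + 0.7109 + 0.6457 = 2.7202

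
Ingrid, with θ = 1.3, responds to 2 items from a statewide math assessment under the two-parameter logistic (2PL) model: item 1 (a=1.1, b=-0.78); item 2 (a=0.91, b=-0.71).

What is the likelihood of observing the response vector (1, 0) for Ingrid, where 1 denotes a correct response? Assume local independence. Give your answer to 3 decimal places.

0.126

P(θ) = 1 / (1 + exp(−a(θ − b)))
P_1 = 1/(1+e^{-2.2880}) = 0.9079
P_2 = 1/(1+e^{-1.8291}) = 0.8617
L = P_1 × (1−P_2) = 0.9079 × 0.1383 = 0.12560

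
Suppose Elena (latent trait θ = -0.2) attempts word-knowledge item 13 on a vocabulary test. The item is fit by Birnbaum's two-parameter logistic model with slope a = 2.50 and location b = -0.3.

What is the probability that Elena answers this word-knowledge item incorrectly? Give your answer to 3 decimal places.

P(θ) = 1 / (1 + exp(−a(θ − b)))
Exponent: 2.50 × (-0.2 − (-0.3)) = 0.2500
1/(1 + e^{-0.2500}) = 0.5622
P(incorrect) = 1 − 0.5622 = 0.4378

0.438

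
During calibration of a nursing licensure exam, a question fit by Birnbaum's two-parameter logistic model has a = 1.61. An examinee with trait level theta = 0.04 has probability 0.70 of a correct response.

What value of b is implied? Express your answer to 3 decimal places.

P(theta) = 1 / (1 + exp(−a(theta − b)))
logit(0.70) = ln(0.70/0.30) = 0.8473
b = theta − logit/(a) = 0.04 − 0.8473/1.6100 = -0.4863

-0.486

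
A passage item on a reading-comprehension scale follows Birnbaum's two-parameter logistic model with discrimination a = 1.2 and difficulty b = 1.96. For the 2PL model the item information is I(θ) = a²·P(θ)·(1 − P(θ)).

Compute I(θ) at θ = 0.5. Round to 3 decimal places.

P = 1/(1+e^{1.7520}) = 0.1478
P(1−P) = 0.1478 × 0.8522 = 0.1260
I = a² × P(1−P) = 1.2² × 0.1260 = 0.18137

0.181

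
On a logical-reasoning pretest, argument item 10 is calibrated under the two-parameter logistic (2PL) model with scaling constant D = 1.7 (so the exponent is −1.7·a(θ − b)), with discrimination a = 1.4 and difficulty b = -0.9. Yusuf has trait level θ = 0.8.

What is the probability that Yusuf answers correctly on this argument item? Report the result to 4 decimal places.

P(θ) = 1 / (1 + exp(−D·a(θ − b)))
Exponent: 1.7 × 1.4 × (0.8 − (-0.9)) = 4.0460
1/(1 + e^{-4.0460}) = 0.9828
P = 0.9828

0.9828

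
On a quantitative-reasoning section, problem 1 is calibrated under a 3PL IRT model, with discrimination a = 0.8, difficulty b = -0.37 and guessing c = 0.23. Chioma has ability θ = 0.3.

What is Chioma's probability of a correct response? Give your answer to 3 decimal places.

P(θ) = c + (1 − c) · 1 / (1 + exp(−a(θ − b)))
Exponent: 0.8 × (0.3 − (-0.37)) = 0.5360
1/(1 + e^{-0.5360}) = 0.6309
P = 0.23 + 0.77 × 0.6309 = 0.7158

0.716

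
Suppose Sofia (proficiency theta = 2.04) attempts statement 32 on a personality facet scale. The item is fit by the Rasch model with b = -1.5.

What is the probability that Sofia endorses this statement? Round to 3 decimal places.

0.972

P(theta) = 1 / (1 + exp(−(theta − b)))
Exponent: (2.04 − (-1.5)) = 3.5400
1/(1 + e^{-3.5400}) = 0.9718
P = 0.9718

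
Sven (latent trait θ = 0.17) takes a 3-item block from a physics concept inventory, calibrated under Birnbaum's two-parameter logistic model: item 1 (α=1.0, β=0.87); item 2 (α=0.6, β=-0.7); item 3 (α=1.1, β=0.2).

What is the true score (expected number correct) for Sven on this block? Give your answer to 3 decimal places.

P(θ) = 1 / (1 + exp(−α(θ − β)))
P_1 = 1/(1+e^{0.7000}) = 0.3318
P_2 = 1/(1+e^{-0.5220}) = 0.6276
P_3 = 1/(1+e^{0.0330}) = 0.4918
E[score] = 0.3318 + 0.6276 + 0.4918 = 1.4512

1.451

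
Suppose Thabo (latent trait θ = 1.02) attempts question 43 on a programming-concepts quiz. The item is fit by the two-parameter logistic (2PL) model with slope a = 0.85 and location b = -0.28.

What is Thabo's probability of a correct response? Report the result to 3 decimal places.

0.751

P(θ) = 1 / (1 + exp(−a(θ − b)))
Exponent: 0.85 × (1.02 − (-0.28)) = 1.1050
1/(1 + e^{-1.1050}) = 0.7512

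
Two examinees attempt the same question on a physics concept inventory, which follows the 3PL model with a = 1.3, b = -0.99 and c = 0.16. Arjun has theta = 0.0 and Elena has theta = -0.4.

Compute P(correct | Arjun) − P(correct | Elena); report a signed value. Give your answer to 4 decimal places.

0.0846

P(theta) = c + (1 − c) · 1 / (1 + exp(−a(theta − b)))
P(Arjun) = 0.8183  [exponent 1.2870]
P(Elena) = 0.7336  [exponent 0.7670]
Difference = 0.8183 − 0.7336 = 0.0846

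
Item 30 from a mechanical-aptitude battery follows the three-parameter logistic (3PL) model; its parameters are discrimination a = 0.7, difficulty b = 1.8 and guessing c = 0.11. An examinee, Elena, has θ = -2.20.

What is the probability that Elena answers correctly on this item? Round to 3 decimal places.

0.161

P(θ) = c + (1 − c) · 1 / (1 + exp(−a(θ − b)))
Exponent: 0.7 × (-2.20 − 1.8) = -2.8000
1/(1 + e^{2.8000}) = 0.0573
P = 0.11 + 0.89 × 0.0573 = 0.1610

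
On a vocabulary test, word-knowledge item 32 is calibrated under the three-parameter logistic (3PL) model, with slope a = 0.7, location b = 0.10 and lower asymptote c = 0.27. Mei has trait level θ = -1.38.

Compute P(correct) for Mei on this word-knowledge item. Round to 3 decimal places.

0.461

P(θ) = c + (1 − c) · 1 / (1 + exp(−a(θ − b)))
Exponent: 0.7 × (-1.38 − 0.10) = -1.0360
1/(1 + e^{1.0360}) = 0.2619
P = 0.27 + 0.73 × 0.2619 = 0.4612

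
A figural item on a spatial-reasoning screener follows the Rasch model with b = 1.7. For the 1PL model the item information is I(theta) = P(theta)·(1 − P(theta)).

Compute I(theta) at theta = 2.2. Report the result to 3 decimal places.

P = 1/(1+e^{-0.5000}) = 0.6225
P(1−P) = 0.6225 × 0.3775 = 0.2350
I = P(1−P) = 0.23500

0.235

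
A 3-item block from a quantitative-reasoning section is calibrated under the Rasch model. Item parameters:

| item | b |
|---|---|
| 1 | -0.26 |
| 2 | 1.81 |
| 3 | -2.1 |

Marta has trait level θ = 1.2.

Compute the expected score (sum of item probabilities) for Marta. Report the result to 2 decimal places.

P(θ) = 1 / (1 + exp(−(θ − b)))
P_1 = 1/(1+e^{-1.4600}) = 0.8115
P_2 = 1/(1+e^{0.6100}) = 0.3521
P_3 = 1/(1+e^{-3.3000}) = 0.9644
E[score] = 0.8115 + 0.3521 + 0.9644 = 2.1280

2.13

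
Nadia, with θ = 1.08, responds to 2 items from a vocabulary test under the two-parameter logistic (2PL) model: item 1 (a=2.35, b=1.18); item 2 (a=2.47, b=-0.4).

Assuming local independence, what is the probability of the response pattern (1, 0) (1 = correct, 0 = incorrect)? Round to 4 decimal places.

P(θ) = 1 / (1 + exp(−a(θ − b)))
P_1 = 1/(1+e^{0.2350}) = 0.4415
P_2 = 1/(1+e^{-3.6556}) = 0.9748
L = P_1 × (1−P_2) = 0.4415 × 0.0252 = 0.01112

0.0111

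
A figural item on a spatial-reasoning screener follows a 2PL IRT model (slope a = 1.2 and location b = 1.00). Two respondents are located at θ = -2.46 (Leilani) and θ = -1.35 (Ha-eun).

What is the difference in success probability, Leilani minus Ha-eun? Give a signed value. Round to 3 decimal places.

P(θ) = 1 / (1 + exp(−a(θ − b)))
P(Leilani) = 0.0155  [exponent -4.1520]
P(Ha-eun) = 0.0563  [exponent -2.8200]
Difference = 0.0155 − 0.0563 = -0.0408

-0.041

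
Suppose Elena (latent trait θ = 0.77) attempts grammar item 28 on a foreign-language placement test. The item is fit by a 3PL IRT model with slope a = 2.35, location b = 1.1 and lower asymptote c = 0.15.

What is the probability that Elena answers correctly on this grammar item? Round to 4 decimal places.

0.4180

P(θ) = c + (1 − c) · 1 / (1 + exp(−a(θ − b)))
Exponent: 2.35 × (0.77 − 1.1) = -0.7755
1/(1 + e^{0.7755}) = 0.3153
P = 0.15 + 0.85 × 0.3153 = 0.4180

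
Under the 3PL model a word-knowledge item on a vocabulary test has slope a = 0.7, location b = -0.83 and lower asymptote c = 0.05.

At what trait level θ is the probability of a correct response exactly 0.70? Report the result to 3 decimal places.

0.275

P(θ) = c + (1 − c) · 1 / (1 + exp(−a(θ − b)))
Remove guessing floor: (0.70 − 0.05)/(1 − 0.05) = 0.6842
logit = ln(0.6842/0.3158) = 0.7732
θ = b + logit/(a) = -0.83 + 0.7732/0.7000 = 0.2746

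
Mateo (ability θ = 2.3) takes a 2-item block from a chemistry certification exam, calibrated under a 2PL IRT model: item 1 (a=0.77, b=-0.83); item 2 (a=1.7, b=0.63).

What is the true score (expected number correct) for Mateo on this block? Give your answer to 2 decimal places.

1.86

P(θ) = 1 / (1 + exp(−a(θ − b)))
P_1 = 1/(1+e^{-2.4101}) = 0.9176
P_2 = 1/(1+e^{-2.8390}) = 0.9447
E[score] = 0.9176 + 0.9447 = 1.8623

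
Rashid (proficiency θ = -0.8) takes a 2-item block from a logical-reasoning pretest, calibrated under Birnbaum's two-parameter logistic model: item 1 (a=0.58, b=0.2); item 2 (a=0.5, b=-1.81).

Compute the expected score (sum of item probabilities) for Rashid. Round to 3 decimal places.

0.983

P(θ) = 1 / (1 + exp(−a(θ − b)))
P_1 = 1/(1+e^{0.5800}) = 0.3589
P_2 = 1/(1+e^{-0.5050}) = 0.6236
E[score] = 0.3589 + 0.6236 = 0.9826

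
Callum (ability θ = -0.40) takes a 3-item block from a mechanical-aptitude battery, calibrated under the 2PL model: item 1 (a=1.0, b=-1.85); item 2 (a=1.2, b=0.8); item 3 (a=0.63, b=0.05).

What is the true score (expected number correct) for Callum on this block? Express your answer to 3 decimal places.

P(θ) = 1 / (1 + exp(−a(θ − b)))
P_1 = 1/(1+e^{-1.4500}) = 0.8100
P_2 = 1/(1+e^{1.4400}) = 0.1915
P_3 = 1/(1+e^{0.2835}) = 0.4296
E[score] = 0.8100 + 0.1915 + 0.4296 = 1.4311

1.431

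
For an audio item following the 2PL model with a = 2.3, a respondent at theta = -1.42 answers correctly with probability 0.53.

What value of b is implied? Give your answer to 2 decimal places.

-1.47

P(theta) = 1 / (1 + exp(−a(theta − b)))
logit(0.53) = ln(0.53/0.47) = 0.1201
b = theta − logit/(a) = -1.42 − 0.1201/2.3000 = -1.4722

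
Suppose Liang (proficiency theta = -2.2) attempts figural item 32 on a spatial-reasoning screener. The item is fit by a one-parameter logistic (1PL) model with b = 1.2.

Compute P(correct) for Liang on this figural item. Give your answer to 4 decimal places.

0.0323

P(theta) = 1 / (1 + exp(−(theta − b)))
Exponent: (-2.2 − 1.2) = -3.4000
1/(1 + e^{3.4000}) = 0.0323
P = 0.0323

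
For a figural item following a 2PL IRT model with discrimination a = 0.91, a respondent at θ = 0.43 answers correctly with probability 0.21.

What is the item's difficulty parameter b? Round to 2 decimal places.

P(θ) = 1 / (1 + exp(−a(θ − b)))
logit(0.21) = ln(0.21/0.79) = -1.3249
b = θ − logit/(a) = 0.43 − (-1.3249)/0.9100 = 1.8860

1.89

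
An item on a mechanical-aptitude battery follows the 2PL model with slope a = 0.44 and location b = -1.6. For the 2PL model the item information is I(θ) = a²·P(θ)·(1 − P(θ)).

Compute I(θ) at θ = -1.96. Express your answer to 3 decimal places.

0.048

P = 1/(1+e^{0.1584}) = 0.4605
P(1−P) = 0.4605 × 0.5395 = 0.2484
I = a² × P(1−P) = 0.44² × 0.2484 = 0.04810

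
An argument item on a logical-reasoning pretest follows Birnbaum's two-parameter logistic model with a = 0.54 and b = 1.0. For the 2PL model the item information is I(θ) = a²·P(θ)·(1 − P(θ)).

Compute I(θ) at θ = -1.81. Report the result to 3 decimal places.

0.043

P = 1/(1+e^{1.5174}) = 0.1798
P(1−P) = 0.1798 × 0.8202 = 0.1475
I = a² × P(1−P) = 0.54² × 0.1475 = 0.04301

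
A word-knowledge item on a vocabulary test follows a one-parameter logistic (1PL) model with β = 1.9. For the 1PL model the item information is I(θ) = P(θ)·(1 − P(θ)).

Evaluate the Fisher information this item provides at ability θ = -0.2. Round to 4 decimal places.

P = 1/(1+e^{2.1000}) = 0.1091
P(1−P) = 0.1091 × 0.8909 = 0.0972
I = P(1−P) = 0.09719

0.0972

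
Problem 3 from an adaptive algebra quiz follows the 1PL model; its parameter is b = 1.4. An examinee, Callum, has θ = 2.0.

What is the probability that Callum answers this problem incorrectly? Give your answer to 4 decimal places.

0.3543

P(θ) = 1 / (1 + exp(−(θ − b)))
Exponent: (2.0 − 1.4) = 0.6000
1/(1 + e^{-0.6000}) = 0.6457
P = 0.6457
P(incorrect) = 1 − 0.6457 = 0.3543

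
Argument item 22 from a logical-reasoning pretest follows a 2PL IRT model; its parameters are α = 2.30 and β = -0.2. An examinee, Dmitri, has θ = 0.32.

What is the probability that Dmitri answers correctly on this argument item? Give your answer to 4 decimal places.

0.7678

P(θ) = 1 / (1 + exp(−α(θ − β)))
Exponent: 2.30 × (0.32 − (-0.2)) = 1.1960
1/(1 + e^{-1.1960}) = 0.7678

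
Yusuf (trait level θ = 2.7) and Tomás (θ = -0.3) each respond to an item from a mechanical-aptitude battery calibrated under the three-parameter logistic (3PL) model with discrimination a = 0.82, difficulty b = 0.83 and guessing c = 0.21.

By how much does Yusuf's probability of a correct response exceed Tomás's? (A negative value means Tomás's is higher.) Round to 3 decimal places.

0.426

P(θ) = c + (1 − c) · 1 / (1 + exp(−a(θ − b)))
P(Yusuf) = 0.8598  [exponent 1.5334]
P(Tomás) = 0.4341  [exponent -0.9266]
Difference = 0.8598 − 0.4341 = 0.4257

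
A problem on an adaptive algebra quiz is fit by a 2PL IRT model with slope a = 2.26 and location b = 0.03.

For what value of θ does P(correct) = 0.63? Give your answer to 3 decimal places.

0.265

P(θ) = 1 / (1 + exp(−a(θ − b)))
logit = ln(0.6300/0.3700) = 0.5322
θ = b + logit/(a) = 0.03 + 0.5322/2.2600 = 0.2655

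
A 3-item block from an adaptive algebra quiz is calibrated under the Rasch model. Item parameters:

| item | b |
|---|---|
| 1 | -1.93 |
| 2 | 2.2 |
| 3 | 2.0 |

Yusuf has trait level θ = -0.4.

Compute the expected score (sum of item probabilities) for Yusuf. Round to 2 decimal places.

P(θ) = 1 / (1 + exp(−(θ − b)))
P_1 = 1/(1+e^{-1.5300}) = 0.8220
P_2 = 1/(1+e^{2.6000}) = 0.0691
P_3 = 1/(1+e^{2.4000}) = 0.0832
E[score] = 0.8220 + 0.0691 + 0.0832 = 0.9743

0.97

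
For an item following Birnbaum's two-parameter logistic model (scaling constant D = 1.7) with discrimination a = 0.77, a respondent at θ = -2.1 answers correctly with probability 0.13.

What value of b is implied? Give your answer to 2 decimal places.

-0.65

P(θ) = 1 / (1 + exp(−D·a(θ − b)))
logit(0.13) = ln(0.13/0.87) = -1.9010
b = θ − logit/(1.7·a) = -2.1 − (-1.9010)/1.3090 = -0.6478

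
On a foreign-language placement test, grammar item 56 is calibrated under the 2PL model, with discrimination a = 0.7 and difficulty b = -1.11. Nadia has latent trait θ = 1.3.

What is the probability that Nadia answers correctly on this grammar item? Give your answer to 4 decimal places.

P(θ) = 1 / (1 + exp(−a(θ − b)))
Exponent: 0.7 × (1.3 − (-1.11)) = 1.6870
1/(1 + e^{-1.6870}) = 0.8438

0.8438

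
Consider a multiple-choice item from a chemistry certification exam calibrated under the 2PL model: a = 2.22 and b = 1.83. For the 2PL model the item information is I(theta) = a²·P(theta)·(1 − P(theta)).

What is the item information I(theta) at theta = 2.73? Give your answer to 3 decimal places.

0.518

P = 1/(1+e^{-1.9980}) = 0.8806
P(1−P) = 0.8806 × 0.1194 = 0.1052
I = a² × P(1−P) = 2.22² × 0.1052 = 0.51824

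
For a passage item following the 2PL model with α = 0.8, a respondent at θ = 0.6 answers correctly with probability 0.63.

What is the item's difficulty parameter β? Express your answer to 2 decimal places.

P(θ) = 1 / (1 + exp(−α(θ − β)))
logit(0.63) = ln(0.63/0.37) = 0.5322
β = θ − logit/(α) = 0.6 − 0.5322/0.8000 = -0.0653

-0.07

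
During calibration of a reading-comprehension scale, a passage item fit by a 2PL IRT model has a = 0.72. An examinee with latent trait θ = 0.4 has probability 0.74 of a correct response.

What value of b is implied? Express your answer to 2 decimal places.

P(θ) = 1 / (1 + exp(−a(θ − b)))
logit(0.74) = ln(0.74/0.26) = 1.0460
b = θ − logit/(a) = 0.4 − 1.0460/0.7200 = -1.0527

-1.05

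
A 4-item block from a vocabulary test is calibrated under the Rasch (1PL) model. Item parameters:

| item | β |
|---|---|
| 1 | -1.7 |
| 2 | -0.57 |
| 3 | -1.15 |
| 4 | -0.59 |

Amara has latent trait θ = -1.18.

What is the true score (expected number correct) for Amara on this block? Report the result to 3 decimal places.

1.828

P(θ) = 1 / (1 + exp(−(θ − β)))
P_1 = 1/(1+e^{-0.5200}) = 0.6271
P_2 = 1/(1+e^{0.6100}) = 0.3521
P_3 = 1/(1+e^{0.0300}) = 0.4925
P_4 = 1/(1+e^{0.5900}) = 0.3566
E[score] = 0.6271 + 0.3521 + 0.4925 + 0.3566 = 1.8283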